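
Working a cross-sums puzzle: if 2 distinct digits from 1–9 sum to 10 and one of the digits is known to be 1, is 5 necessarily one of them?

No

The only way to make 10 from 2 distinct digits under that restriction is {1,9}, which does not contain 5.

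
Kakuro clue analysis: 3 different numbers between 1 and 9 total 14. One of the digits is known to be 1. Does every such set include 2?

No

Counterexample: {1,4,9} sums to 14 under that restriction without using 2.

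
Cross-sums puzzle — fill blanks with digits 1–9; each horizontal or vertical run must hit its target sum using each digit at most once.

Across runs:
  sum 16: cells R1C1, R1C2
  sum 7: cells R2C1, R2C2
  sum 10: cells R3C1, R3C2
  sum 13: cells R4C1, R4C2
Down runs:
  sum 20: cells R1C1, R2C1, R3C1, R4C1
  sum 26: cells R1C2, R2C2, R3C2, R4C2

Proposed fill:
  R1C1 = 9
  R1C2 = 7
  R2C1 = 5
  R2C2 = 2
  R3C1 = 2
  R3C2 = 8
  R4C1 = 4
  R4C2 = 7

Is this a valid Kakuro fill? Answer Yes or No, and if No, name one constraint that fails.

No — the across run R4C1–R4C2 sums to 11, not 13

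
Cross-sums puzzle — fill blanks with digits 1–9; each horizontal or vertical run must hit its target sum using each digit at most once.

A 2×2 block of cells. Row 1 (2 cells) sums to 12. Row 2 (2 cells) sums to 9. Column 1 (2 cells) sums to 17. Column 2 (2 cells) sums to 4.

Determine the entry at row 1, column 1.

9

17 in 2 cells must be {8,9}; 4 in 2 cells must be {1,3}.
The 12 across and the 4 down share only 3, so (1,2) = 3.
The 9 across and the 17 down share only 8, so (2,1) = 8.
(2,2) = 9 − 8 = 1 completes the 9 across.
(1,1) = 12 − 3 = 9 completes the 12 across.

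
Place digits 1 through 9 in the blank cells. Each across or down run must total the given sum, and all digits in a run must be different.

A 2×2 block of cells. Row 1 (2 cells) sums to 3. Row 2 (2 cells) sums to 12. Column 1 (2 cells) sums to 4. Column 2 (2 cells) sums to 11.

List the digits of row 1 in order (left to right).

3 in 2 cells must be {1,2}; 4 in 2 cells must be {1,3}.
The 3 across and the 4 down share only 1, so (1,1) = 1.
(1,2) = 3 − 1 = 2 completes the 3 across.
(2,1) = 4 − 1 = 3 completes the 4 down.
(2,2) = 12 − 3 = 9 completes the 12 across.

1 2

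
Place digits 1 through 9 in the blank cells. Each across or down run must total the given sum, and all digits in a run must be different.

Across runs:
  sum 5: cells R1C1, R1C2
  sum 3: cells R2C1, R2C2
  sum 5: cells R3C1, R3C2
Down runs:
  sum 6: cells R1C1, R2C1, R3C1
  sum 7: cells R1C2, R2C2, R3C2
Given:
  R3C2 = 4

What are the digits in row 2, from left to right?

3 in 2 cells must be {1,2}; 6 in 3 cells must be {1,2,3}; 7 in 3 cells must be {1,2,4}.
R3C1 = 5 − 4 = 1 completes the 5 across.
Given what's placed, R2C1 must be 2 to fit the 3 across and 6 down.
R2C2 = 3 − 2 = 1 completes the 3 across.
R1C1 = 6 − 3 = 3 completes the 6 down.
R1C2 = 5 − 3 = 2 completes the 5 across.

2 1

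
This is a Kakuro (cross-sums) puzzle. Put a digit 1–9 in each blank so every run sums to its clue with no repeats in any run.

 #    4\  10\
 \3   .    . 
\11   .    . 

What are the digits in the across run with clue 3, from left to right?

3 in 2 cells must be {1,2}; 4 in 2 cells must be {1,3}.
The 3 across and the 4 down share only 1, so R1C1 = 1.
R1C2 = 3 − 1 = 2 completes the 3 across.
R2C1 = 4 − 1 = 3 completes the 4 down.
R2C2 = 11 − 3 = 8 completes the 11 across.

1 2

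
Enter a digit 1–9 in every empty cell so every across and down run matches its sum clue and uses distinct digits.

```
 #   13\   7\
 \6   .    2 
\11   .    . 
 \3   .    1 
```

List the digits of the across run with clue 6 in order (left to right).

3 in 2 cells must be {1,2}; 7 in 3 cells must be {1,2,4}.
R1C1 = 6 − 2 = 4 completes the 6 across.
R2C2 = 7 − 3 = 4 completes the 7 down.
R3C1 = 3 − 1 = 2 completes the 3 across.
R2C1 = 11 − 4 = 7 completes the 11 across.

4 2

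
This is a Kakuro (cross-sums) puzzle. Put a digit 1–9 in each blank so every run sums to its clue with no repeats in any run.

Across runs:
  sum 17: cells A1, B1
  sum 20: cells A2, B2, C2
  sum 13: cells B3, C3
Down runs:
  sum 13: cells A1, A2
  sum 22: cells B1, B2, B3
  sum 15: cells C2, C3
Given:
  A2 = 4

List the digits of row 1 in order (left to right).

9 8

17 in 2 cells must be {8,9}.
A1 = 13 − 4 = 9 completes the 13 down.
B1 = 17 − 9 = 8 completes the 17 across.
Given what's placed, B2 must be 9 to fit the 20 across and 22 down.
C2 = 20 − 13 = 7 completes the 20 across.
B3 = 22 − 17 = 5 completes the 22 down.
C3 = 13 − 5 = 8 completes the 13 across.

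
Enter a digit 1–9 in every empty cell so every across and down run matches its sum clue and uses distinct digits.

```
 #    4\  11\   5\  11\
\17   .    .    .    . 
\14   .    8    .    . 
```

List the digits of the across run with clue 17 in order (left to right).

1, 3, 4, 9

4 in 2 cells must be {1,3}.
R1C2 = 11 − 8 = 3 completes the 11 down.
R1C1 = 1: the only remaining digit allowed by both the 17 across and the 4 down.
R1C3 = 4: the only remaining digit allowed by both the 17 across and the 5 down.
R1C4 = 17 − 8 = 9 completes the 17 across.
R2C1 = 4 − 1 = 3 completes the 4 down.
R2C3 = 5 − 4 = 1 completes the 5 down.
R2C4 = 14 − 12 = 2 completes the 14 across.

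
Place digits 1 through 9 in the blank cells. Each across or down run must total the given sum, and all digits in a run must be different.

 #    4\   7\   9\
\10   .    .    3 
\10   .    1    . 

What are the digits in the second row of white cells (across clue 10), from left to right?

4 in 2 cells must be {1,3}.
Given what's placed, R1C1 must be 1 to fit the 10 across and 4 down.
R1C2 = 10 − 4 = 6 completes the 10 across.
R2C1 = 4 − 1 = 3 completes the 4 down.
R2C3 = 10 − 4 = 6 completes the 10 across.

3, 1, 6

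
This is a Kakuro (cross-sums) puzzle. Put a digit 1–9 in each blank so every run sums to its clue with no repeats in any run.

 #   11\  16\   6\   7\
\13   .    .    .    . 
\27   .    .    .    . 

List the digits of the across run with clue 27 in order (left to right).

16 in 2 cells must be {7,9}.
Only 7 fits R1C2 under both its across sum 13 and down sum 16.
R2C2 = 16 − 7 = 9 completes the 16 down.
Nothing is forced directly, so branch on R1C1, whose candidates are 2 or 3. If R1C1 = 2: that forces R1C3 = 1, R1C4 = 3, after which R2C1 would have to be in {3,4,5,6,7,8} for the 27 across but in {9} for the 11 down — contradiction. So R1C1 = 3.
R2C1 = 11 − 3 = 8 completes the 11 down.
R2C3 = 4: the only remaining digit allowed by both the 27 across and the 6 down.
R2C4 = 27 − 21 = 6 completes the 27 across.

8, 9, 4, 6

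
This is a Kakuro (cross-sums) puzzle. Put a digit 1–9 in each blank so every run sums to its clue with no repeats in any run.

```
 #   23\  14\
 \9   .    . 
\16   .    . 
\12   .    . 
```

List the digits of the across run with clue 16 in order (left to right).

9, 7

16 in 2 cells must be {7,9}; 23 in 3 cells must be {6,8,9}.
The 16 across and the 23 down share only 9, so R2C1 = 9.
R2C2 = 16 − 9 = 7 completes the 16 across.
Given what's placed, R3C1 must be 8 to fit the 12 across and 23 down.
R3C2 = 12 − 8 = 4 completes the 12 across.
R1C1 = 23 − 17 = 6 completes the 23 down.
R1C2 = 9 − 6 = 3 completes the 9 across.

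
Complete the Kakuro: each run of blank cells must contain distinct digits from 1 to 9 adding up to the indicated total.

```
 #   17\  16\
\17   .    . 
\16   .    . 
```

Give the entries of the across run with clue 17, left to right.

8 9

17 in 2 cells must be {8,9}; 16 in 2 cells must be {7,9}.
The 17 across and the 16 down share only 9, so R1C2 = 9.
The 16 across and the 17 down share only 9, so R2C1 = 9.
R2C2 = 16 − 9 = 7 completes the 16 across.
R1C1 = 17 − 9 = 8 completes the 17 across.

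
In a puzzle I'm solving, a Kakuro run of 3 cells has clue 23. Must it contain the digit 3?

The only way to make 23 from 3 distinct digits is {6,8,9}, which does not contain 3.

No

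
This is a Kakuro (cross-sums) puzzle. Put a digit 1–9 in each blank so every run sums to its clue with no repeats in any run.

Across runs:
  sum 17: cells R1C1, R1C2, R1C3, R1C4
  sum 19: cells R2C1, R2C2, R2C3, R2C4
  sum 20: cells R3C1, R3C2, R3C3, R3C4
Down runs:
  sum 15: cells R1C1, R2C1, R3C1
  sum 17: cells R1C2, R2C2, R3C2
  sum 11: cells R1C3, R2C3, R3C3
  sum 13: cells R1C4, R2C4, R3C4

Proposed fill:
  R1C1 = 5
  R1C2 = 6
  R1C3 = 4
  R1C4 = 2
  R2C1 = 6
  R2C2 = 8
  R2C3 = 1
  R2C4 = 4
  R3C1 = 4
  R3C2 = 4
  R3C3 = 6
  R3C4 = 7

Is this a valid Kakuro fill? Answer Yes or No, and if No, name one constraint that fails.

No — the down run R1C2–R3C2 sums to 18, not 17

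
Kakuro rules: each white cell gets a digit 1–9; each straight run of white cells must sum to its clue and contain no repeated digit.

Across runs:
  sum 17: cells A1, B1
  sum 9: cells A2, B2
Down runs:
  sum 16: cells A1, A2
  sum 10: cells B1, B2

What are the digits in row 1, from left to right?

17 in 2 cells must be {8,9}; 16 in 2 cells must be {7,9}.
The 17 across and the 16 down share only 9, so A1 = 9.
B1 = 17 − 9 = 8 completes the 17 across.
A2 = 16 − 9 = 7 completes the 16 down.
B2 = 9 − 7 = 2 completes the 9 across.

9 8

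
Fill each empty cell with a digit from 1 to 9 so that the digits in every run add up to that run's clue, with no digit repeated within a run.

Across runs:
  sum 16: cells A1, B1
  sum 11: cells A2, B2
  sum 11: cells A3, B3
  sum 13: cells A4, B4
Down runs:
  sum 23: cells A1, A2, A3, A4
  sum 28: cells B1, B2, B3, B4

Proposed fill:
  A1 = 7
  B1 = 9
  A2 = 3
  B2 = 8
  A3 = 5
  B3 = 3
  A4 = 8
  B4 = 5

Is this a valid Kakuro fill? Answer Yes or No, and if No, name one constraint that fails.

No — the down run B1–B4 sums to 25, not 28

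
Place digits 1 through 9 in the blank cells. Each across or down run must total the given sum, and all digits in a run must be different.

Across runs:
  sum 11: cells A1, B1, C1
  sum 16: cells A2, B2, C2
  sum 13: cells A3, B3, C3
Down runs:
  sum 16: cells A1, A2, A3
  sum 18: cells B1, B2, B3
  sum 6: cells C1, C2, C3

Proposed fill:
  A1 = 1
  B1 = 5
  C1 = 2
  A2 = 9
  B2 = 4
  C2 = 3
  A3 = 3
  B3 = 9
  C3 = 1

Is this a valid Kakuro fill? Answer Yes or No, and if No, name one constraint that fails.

No — the across run A1–C1 sums to 8, not 11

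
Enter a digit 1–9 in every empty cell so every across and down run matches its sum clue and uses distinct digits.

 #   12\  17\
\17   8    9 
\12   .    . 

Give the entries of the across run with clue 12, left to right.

17 in 2 cells must be {8,9}.
R2C1 = 12 − 8 = 4 completes the 12 down.
R2C2 = 12 − 4 = 8 completes the 12 across.

4 8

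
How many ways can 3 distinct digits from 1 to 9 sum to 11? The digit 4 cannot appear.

3 distinct digits from 1–9 sum between 6 and 24.
Dropping sets that contain 4.
Enumerating: {1,2,8}, {1,3,7}, {2,3,6}.

3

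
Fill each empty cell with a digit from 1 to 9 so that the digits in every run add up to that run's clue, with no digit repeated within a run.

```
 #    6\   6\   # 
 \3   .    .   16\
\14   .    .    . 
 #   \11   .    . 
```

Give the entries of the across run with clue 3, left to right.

2, 1

3 in 2 cells must be {1,2}; 6 in 3 cells must be {1,2,3}; 16 in 2 cells must be {7,9}.
Nothing is forced directly, so branch on R3C2, whose candidates are 2 or 3. If R3C2 = 3: then R3C3 would have to be in {8} for the 11 across but in {7,9} for the 16 down — contradiction. So R3C2 = 2.
R1C2 = 1: the only remaining digit allowed by both the 3 across and the 6 down.
R2C2 = 6 − 3 = 3 completes the 6 down.
R3C3 = 11 − 2 = 9 completes the 11 across.
R1C1 = 3 − 1 = 2 completes the 3 across.
R2C1 = 6 − 2 = 4 completes the 6 down.
R2C3 = 14 − 7 = 7 completes the 14 across.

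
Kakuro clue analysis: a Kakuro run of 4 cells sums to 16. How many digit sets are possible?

4 distinct digits from 1–9 sum between 10 and 30.

8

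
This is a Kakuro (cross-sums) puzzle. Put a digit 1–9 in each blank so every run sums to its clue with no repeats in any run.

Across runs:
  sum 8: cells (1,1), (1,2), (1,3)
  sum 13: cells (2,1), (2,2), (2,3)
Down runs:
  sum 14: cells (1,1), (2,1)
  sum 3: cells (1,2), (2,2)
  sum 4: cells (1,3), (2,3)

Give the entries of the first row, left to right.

3 in 2 cells must be {1,2}; 4 in 2 cells must be {1,3}.
The 8 across and the 14 down share only 5, so (1,1) = 5.
Given what's placed, (1,3) must be 1 to fit the 8 across and 4 down.
(2,1) = 14 − 5 = 9 completes the 14 down.
(2,2) = 1: the only remaining digit allowed by both the 13 across and the 3 down.
(2,3) = 13 − 10 = 3 completes the 13 across.
(1,2) = 8 − 6 = 2 completes the 8 across.

5 2 1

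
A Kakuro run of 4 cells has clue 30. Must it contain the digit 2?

No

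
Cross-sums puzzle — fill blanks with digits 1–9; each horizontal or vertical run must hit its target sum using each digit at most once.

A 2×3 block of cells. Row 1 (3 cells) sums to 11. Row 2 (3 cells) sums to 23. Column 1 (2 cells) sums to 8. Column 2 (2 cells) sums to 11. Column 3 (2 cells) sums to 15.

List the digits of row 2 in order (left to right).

6, 8, 9

23 in 3 cells must be {6,8,9}.
The 23 across and the 8 down share only 6, so (2,1) = 6.
(1,1) = 8 − 6 = 2 completes the 8 down.
Nothing is forced directly, so branch on (1,3), whose candidates are 6 or 8. If (1,3) = 8: then (1,2) would have to be in {1} for the 11 across but in {2,3,4,5,6,7,8,9} for the 11 down — contradiction. So (1,3) = 6.
(1,2) = 11 − 8 = 3 completes the 11 across.
(2,2) = 11 − 3 = 8 completes the 11 down.
(2,3) = 23 − 14 = 9 completes the 23 across.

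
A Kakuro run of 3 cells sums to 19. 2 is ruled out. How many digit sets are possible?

4

3 distinct digits from 1–9 sum between 6 and 24.
Dropping sets that contain 2.
Enumerating: {3,7,9}, {4,6,9}, {4,7,8}, {5,6,8}.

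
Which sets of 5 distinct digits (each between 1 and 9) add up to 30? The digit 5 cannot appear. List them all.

{2,4,7,8,9}; {3,4,6,8,9}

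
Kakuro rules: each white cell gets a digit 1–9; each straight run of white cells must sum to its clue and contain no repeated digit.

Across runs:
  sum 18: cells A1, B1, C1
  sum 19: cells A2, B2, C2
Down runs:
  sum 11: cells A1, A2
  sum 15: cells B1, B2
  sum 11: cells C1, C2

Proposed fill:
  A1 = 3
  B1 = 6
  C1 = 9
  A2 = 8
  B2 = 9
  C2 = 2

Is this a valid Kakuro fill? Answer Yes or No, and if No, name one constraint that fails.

Across: 3+6+9=18; 8+9+2=19. Down: 3+8=11; 6+9=15; 9+2=11. No digit repeats within any run.

Yes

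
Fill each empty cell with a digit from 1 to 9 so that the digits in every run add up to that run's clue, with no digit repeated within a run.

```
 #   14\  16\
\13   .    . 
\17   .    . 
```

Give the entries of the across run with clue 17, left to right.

17 in 2 cells must be {8,9}; 16 in 2 cells must be {7,9}.
The 17 across and the 16 down share only 9, so R2C2 = 9.
R1C2 = 16 − 9 = 7 completes the 16 down.
R2C1 = 17 − 9 = 8 completes the 17 across.
R1C1 = 13 − 7 = 6 completes the 13 across.

8 9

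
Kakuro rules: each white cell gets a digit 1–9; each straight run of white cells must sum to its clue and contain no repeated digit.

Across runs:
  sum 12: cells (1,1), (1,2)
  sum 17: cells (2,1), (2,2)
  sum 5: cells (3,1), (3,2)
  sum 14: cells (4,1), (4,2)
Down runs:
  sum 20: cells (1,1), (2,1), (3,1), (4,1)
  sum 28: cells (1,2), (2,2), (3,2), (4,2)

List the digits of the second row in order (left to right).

8 9

17 in 2 cells must be {8,9}.
Only 4 fits (3,2) under both its across sum 5 and down sum 28.
(3,1) = 5 − 4 = 1 completes the 5 across.
Nothing is forced directly, so branch on (2,1), whose candidates are 8 or 9. If (2,1) = 9: that forces (2,2) = 8, (4,2) = 9, (1,2) = 7, after which (4,1) would have to be in {5} for the 14 across but in {2,3,4,6,7,8} for the 20 down — contradiction. So (2,1) = 8.
(2,2) = 17 − 8 = 9 completes the 17 across.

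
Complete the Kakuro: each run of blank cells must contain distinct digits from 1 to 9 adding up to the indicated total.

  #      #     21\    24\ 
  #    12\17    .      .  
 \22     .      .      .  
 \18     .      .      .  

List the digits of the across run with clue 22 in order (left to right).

9 6 7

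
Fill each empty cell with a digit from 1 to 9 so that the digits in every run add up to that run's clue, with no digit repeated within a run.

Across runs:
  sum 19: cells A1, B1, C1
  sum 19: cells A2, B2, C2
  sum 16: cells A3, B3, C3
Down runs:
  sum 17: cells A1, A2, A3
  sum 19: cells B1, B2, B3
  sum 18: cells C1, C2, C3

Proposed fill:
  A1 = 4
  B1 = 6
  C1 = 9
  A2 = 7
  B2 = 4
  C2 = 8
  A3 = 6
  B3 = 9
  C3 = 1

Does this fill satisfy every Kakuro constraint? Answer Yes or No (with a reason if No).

Yes

Across: 4+6+9=19; 7+4+8=19; 6+9+1=16. Down: 4+7+6=17; 6+4+9=19; 9+8+1=18. No digit repeats within any run.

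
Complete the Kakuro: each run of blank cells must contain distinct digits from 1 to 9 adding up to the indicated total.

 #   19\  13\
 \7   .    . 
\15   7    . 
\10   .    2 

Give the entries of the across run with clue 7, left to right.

4 3

R2C2 = 15 − 7 = 8 completes the 15 across.
R3C1 = 10 − 2 = 8 completes the 10 across.
R1C1 = 19 − 15 = 4 completes the 19 down.
R1C2 = 7 − 4 = 3 completes the 7 across.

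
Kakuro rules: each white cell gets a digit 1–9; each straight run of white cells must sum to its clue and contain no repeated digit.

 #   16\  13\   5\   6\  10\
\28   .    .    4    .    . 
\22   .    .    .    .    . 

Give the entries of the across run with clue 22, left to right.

7, 8, 1, 4, 2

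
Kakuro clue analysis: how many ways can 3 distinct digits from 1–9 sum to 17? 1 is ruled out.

6

3 distinct digits from 1–9 sum between 6 and 24.
Dropping sets that contain 1.
Enumerating: {2,6,9}, {2,7,8}, {3,5,9}, {3,6,8}, {4,5,8}, {4,6,7}.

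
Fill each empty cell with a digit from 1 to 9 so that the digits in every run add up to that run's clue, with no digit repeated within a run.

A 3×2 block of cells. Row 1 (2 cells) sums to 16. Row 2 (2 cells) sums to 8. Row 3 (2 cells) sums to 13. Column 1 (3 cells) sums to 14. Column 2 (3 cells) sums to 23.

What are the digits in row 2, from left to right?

16 in 2 cells must be {7,9}; 23 in 3 cells must be {6,8,9}.
The 16 across and the 23 down share only 9, so (1,2) = 9.
Given what's placed, (2,2) must be 6 to fit the 8 across and 23 down.
(3,2) = 23 − 15 = 8 completes the 23 down.
(1,1) = 16 − 9 = 7 completes the 16 across.
(2,1) = 8 − 6 = 2 completes the 8 across.
(3,1) = 13 − 8 = 5 completes the 13 across.

2, 6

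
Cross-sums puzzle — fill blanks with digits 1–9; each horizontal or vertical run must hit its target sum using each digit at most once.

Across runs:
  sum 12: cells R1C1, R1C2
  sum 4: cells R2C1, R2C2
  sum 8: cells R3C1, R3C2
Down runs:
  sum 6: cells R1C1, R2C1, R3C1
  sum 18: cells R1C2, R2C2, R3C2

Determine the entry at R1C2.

4 in 2 cells must be {1,3}; 6 in 3 cells must be {1,2,3}.
The 12 across and the 6 down share only 3, so R1C1 = 3.
R1C2 = 12 − 3 = 9 completes the 12 across.
Given what's placed, R2C1 must be 1 to fit the 4 across and 6 down.
R2C2 = 4 − 1 = 3 completes the 4 across.
R3C1 = 6 − 4 = 2 completes the 6 down.
R3C2 = 8 − 2 = 6 completes the 8 across.

9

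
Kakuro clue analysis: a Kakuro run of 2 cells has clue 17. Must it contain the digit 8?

The only way to make 17 from 2 distinct digits is {8,9}, which contains 8.

Yes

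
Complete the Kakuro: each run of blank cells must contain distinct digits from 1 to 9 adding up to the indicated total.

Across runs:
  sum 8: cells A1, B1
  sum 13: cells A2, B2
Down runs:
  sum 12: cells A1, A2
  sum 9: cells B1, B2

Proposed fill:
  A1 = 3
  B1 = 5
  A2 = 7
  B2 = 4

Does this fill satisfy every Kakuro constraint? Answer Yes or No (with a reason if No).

No — the across run A2–B2 sums to 11, not 13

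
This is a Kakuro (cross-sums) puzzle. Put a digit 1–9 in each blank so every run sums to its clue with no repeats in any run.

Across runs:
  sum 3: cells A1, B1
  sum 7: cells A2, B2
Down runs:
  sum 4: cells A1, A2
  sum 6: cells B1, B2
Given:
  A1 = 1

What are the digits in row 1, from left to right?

1 2

3 in 2 cells must be {1,2}; 4 in 2 cells must be {1,3}.
B1 = 3 − 1 = 2 completes the 3 across.
A2 = 4 − 1 = 3 completes the 4 down.
B2 = 7 − 3 = 4 completes the 7 across.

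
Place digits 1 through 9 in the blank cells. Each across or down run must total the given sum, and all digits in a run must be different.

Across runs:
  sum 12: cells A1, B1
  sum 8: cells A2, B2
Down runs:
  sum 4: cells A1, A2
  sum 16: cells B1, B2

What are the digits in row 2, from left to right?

4 in 2 cells must be {1,3}; 16 in 2 cells must be {7,9}.
The 12 across and the 4 down share only 3, so A1 = 3.
B1 = 12 − 3 = 9 completes the 12 across.
A2 = 4 − 3 = 1 completes the 4 down.
B2 = 8 − 1 = 7 completes the 8 across.

1 7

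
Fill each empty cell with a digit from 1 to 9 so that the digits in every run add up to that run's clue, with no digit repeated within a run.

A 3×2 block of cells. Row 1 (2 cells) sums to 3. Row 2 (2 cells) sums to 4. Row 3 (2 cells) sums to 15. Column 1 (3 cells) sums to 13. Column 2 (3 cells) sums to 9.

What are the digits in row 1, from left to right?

3 in 2 cells must be {1,2}; 4 in 2 cells must be {1,3}.
The 15 across and the 9 down share only 6, so (3,2) = 6.
Given what's placed, (2,2) must be 1 to fit the 4 across and 9 down.
(3,1) = 15 − 6 = 9 completes the 15 across.
(1,1) = 1: the only remaining digit allowed by both the 3 across and the 13 down.
(1,2) = 3 − 1 = 2 completes the 3 across.
(2,1) = 4 − 1 = 3 completes the 4 across.

1, 2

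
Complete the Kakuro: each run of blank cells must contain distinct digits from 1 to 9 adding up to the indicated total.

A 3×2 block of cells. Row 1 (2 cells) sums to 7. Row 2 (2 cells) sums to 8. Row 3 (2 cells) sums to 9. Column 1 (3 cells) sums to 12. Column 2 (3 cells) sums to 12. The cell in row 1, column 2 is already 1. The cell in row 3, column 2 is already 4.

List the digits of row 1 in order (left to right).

(1,1) = 7 − 1 = 6 completes the 7 across.
(2,2) = 12 − 5 = 7 completes the 12 down.
(3,1) = 9 − 4 = 5 completes the 9 across.
(2,1) = 8 − 7 = 1 completes the 8 across.

6 1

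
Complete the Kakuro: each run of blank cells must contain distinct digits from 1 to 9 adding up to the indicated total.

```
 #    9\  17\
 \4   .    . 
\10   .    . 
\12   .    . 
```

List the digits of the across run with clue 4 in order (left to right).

3, 1

4 in 2 cells must be {1,3}.
Nothing is forced directly, so branch on R3C1, whose candidates are 3 or 4 or 5. If R3C1 = 3: that forces R1C1 = 1, R1C2 = 3, after which R2C1 would have to be in {1,2,3,4,6,7,8,9} for the 10 across but in {5} for the 9 down — contradiction. If R3C1 = 4: that forces R1C1 = 3, R1C2 = 1, R2C1 = 2, after which R2C2 would have to be in {8} for the 10 across but in {7,9} for the 17 down — contradiction. So R3C1 = 5.
R3C2 = 12 − 5 = 7 completes the 12 across.
Given what's placed, R1C2 must be 1 to fit the 4 across and 17 down.
R2C2 = 17 − 8 = 9 completes the 17 down.
R1C1 = 4 − 1 = 3 completes the 4 across.
R2C1 = 10 − 9 = 1 completes the 10 across.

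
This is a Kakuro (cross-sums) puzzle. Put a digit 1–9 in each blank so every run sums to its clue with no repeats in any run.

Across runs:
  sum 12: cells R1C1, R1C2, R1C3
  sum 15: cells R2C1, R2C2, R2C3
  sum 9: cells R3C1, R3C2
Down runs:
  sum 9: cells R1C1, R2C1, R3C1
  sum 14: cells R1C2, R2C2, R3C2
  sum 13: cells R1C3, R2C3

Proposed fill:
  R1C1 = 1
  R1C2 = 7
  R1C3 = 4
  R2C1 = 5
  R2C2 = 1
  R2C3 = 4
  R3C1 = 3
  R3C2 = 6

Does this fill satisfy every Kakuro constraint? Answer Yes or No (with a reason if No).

No — the down run R1C3–R2C3 sums to 8, not 13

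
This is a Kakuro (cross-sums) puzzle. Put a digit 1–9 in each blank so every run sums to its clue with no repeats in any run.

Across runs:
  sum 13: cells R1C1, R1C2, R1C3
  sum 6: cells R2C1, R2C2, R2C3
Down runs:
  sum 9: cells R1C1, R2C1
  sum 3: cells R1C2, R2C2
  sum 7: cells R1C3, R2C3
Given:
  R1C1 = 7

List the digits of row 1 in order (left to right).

7 2 4

6 in 3 cells must be {1,2,3}; 3 in 2 cells must be {1,2}.
R2C1 = 9 − 7 = 2 completes the 9 down.
Given what's placed, R2C2 must be 1 to fit the 6 across and 3 down.
R2C3 = 6 − 3 = 3 completes the 6 across.
R1C2 = 3 − 1 = 2 completes the 3 down.
R1C3 = 13 − 9 = 4 completes the 13 across.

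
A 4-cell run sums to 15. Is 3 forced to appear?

Counterexample: {1,2,4,8} sums to 15 without using 3.

No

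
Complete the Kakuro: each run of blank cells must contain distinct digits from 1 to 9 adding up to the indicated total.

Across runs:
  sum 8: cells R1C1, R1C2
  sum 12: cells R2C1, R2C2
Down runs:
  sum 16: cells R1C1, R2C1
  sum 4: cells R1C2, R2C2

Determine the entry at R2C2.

16 in 2 cells must be {7,9}; 4 in 2 cells must be {1,3}.
The 8 across and the 16 down share only 7, so R1C1 = 7.
R1C2 = 8 − 7 = 1 completes the 8 across.
R2C1 = 16 − 7 = 9 completes the 16 down.
R2C2 = 12 − 9 = 3 completes the 12 across.

3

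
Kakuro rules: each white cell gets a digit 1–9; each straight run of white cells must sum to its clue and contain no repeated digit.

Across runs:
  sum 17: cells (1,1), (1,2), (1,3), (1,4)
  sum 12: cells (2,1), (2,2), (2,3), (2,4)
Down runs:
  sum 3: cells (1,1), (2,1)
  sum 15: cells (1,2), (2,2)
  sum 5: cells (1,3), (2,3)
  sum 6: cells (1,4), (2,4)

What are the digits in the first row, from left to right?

1 9 2 5

3 in 2 cells must be {1,2}.
Only 6 fits (2,2) under both its across sum 12 and down sum 15.
(1,2) = 15 − 6 = 9 completes the 15 down.
Nothing is forced directly, so branch on (1,1), whose candidates are 1 or 2. If (1,1) = 2: that forces (1,3) = 1, (1,4) = 5, (2,1) = 1, after which (2,3) would have to be in {2,3} for the 12 across but in {4} for the 5 down — contradiction. So (1,1) = 1.
(2,1) = 3 − 1 = 2 completes the 3 down.
(2,4) = 1: the only remaining digit allowed by both the 12 across and the 6 down.
(1,4) = 6 − 1 = 5 completes the 6 down.
(2,3) = 12 − 9 = 3 completes the 12 across.
(1,3) = 17 − 15 = 2 completes the 17 across.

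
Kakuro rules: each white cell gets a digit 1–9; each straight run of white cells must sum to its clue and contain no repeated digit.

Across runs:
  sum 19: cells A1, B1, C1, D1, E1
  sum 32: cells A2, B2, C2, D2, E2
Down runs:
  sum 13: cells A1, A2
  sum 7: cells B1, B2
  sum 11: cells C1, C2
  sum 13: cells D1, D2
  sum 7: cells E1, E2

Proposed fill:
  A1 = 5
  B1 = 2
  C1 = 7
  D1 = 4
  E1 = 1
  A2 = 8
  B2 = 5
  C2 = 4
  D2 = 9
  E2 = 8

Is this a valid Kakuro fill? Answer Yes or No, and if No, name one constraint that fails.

No — the across run A2–E2 sums to 34, not 32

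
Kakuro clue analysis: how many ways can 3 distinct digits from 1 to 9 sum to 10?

4

3 distinct digits from 1–9 sum between 6 and 24.
Enumerating: {1,2,7}, {1,3,6}, {1,4,5}, {2,3,5}.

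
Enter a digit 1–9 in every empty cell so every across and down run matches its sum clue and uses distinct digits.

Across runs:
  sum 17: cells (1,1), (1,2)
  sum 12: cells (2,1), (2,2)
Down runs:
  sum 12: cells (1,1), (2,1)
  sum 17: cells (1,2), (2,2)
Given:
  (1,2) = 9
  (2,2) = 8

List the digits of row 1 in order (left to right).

17 in 2 cells must be {8,9}.
(1,1) = 17 − 9 = 8 completes the 17 across.
(2,1) = 12 − 8 = 4 completes the 12 across.

8, 9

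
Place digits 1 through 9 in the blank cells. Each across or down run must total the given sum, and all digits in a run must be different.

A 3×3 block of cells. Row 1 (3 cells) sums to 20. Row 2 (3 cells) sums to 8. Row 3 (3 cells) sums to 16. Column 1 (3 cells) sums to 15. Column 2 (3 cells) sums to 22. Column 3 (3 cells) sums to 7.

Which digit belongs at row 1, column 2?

7 in 3 cells must be {1,2,4}.
Only 4 fits (1,3) under both its across sum 20 and down sum 7.
Only 5 fits (2,2) under both its across sum 8 and down sum 22.
(1,2) = 9: the only remaining digit allowed by both the 20 across and the 22 down.

9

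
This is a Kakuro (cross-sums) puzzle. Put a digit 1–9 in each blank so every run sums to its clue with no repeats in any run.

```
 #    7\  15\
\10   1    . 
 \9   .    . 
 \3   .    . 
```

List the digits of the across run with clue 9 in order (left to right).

4, 5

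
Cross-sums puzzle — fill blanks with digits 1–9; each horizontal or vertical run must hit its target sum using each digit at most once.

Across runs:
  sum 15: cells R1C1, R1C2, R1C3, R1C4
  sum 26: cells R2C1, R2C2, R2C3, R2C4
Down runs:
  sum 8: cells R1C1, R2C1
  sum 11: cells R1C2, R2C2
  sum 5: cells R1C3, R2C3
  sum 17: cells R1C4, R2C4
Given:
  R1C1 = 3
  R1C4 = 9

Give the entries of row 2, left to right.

17 in 2 cells must be {8,9}.
Given what's placed, R1C2 must be 2 to fit the 15 across and 11 down.
R1C3 = 15 − 14 = 1 completes the 15 across.
R2C1 = 8 − 3 = 5 completes the 8 down.
R2C2 = 11 − 2 = 9 completes the 11 down.
R2C3 = 5 − 1 = 4 completes the 5 down.
R2C4 = 26 − 18 = 8 completes the 26 across.

5, 9, 4, 8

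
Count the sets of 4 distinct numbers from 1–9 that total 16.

4 distinct digits from 1–9 sum between 10 and 30.

8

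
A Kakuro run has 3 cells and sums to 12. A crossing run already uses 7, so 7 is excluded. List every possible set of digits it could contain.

3 distinct digits from 1–9 sum between 6 and 24.
Dropping sets that contain 7.

{1,2,9}; {1,3,8}; {1,5,6}; {2,4,6}; {3,4,5}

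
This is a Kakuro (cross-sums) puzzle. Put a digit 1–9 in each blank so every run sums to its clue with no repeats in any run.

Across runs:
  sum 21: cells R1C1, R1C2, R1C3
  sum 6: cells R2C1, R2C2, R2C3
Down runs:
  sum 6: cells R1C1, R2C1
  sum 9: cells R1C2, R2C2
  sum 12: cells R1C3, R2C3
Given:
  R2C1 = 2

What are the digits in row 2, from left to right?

6 in 3 cells must be {1,2,3}.
R1C1 = 6 − 2 = 4 completes the 6 down.
R1C2 = 8: the only remaining digit allowed by both the 21 across and the 9 down.
R1C3 = 21 − 12 = 9 completes the 21 across.
R2C2 = 9 − 8 = 1 completes the 9 down.
R2C3 = 6 − 3 = 3 completes the 6 across.

2 1 3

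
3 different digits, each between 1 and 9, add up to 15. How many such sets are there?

3 distinct digits from 1–9 sum between 6 and 24.

8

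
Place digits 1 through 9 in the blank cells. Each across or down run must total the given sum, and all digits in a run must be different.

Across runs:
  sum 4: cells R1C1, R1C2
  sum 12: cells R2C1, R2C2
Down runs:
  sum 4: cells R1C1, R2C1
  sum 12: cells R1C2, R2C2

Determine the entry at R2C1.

3

4 in 2 cells must be {1,3}.
The 4 across and the 12 down share only 3, so R1C2 = 3.
The 12 across and the 4 down share only 3, so R2C1 = 3.
R2C2 = 12 − 3 = 9 completes the 12 across.
R1C1 = 4 − 3 = 1 completes the 4 across.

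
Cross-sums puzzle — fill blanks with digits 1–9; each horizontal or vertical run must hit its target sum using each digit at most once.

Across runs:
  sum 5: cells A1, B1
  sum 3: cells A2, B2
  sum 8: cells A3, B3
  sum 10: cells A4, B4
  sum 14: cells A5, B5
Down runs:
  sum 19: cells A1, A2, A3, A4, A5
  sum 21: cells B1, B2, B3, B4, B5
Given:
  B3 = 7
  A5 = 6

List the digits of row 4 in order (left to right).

3 in 2 cells must be {1,2}.
A3 = 8 − 7 = 1 completes the 8 across.
B5 = 14 − 6 = 8 completes the 14 across.
Given what's placed, A2 must be 2 to fit the 3 across and 19 down.
B2 = 3 − 2 = 1 completes the 3 across.
A1 = 3: the only remaining digit allowed by both the 5 across and the 19 down.
B1 = 5 − 3 = 2 completes the 5 across.
A4 = 19 − 12 = 7 completes the 19 down.
B4 = 10 − 7 = 3 completes the 10 across.

7 3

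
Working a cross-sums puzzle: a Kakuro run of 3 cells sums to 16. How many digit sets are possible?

3 distinct digits from 1–9 sum between 6 and 24.

8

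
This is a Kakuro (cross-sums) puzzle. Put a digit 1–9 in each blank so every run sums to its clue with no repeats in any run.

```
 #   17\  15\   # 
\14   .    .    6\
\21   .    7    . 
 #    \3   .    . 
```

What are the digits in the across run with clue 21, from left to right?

3 in 2 cells must be {1,2}; 17 in 2 cells must be {8,9}.
Given what's placed, R2C3 must be 5 to fit the 21 across and 6 down.
Given what's placed, R3C2 must be 2 to fit the 3 across and 15 down.
R3C3 = 3 − 2 = 1 completes the 3 across.
R1C2 = 15 − 9 = 6 completes the 15 down.
R2C1 = 21 − 12 = 9 completes the 21 across.
R1C1 = 14 − 6 = 8 completes the 14 across.

9 7 5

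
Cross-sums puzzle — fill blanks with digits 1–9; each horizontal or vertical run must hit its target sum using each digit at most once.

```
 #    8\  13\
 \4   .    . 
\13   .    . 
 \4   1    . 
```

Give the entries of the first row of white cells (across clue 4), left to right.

3, 1

4 in 2 cells must be {1,3}.
Given what's placed, R1C1 must be 3 to fit the 4 across and 8 down.
R1C2 = 4 − 3 = 1 completes the 4 across.
R2C1 = 8 − 4 = 4 completes the 8 down.
R2C2 = 13 − 4 = 9 completes the 13 across.
R3C2 = 4 − 1 = 3 completes the 4 across.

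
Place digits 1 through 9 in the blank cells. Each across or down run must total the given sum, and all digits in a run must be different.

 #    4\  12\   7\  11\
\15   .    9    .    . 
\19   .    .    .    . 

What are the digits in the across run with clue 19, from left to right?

1 3 6 9

4 in 2 cells must be {1,3}.
R2C2 = 12 − 9 = 3 completes the 12 down.
Given what's placed, R2C1 must be 1 to fit the 19 across and 4 down.
R2C3 = 6: the only remaining digit allowed by both the 19 across and the 7 down.
R2C4 = 19 − 10 = 9 completes the 19 across.
R1C1 = 4 − 1 = 3 completes the 4 down.
R1C3 = 7 − 6 = 1 completes the 7 down.
R1C4 = 15 − 13 = 2 completes the 15 across.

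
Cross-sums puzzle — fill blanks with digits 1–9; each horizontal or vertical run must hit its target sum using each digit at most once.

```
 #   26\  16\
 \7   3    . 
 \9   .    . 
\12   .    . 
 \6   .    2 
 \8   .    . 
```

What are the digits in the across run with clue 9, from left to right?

8, 1

16 in 5 cells must be {1,2,3,4,6}.
R1C2 = 7 − 3 = 4 completes the 7 across.
R3C2 = 3: the only remaining digit allowed by both the 12 across and the 16 down.
R4C1 = 6 − 2 = 4 completes the 6 across.
R3C1 = 12 − 3 = 9 completes the 12 across.
R5C1 = 2: the only remaining digit allowed by both the 8 across and the 26 down.
R5C2 = 8 − 2 = 6 completes the 8 across.
R2C1 = 26 − 18 = 8 completes the 26 down.
R2C2 = 9 − 8 = 1 completes the 9 across.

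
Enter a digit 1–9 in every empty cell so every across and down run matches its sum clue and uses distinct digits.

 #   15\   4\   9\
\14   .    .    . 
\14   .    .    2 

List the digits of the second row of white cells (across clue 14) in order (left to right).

9 3 2

4 in 2 cells must be {1,3}.
R1C3 = 9 − 2 = 7 completes the 9 down.
R2C2 = 3: the only remaining digit allowed by both the 14 across and the 4 down.
Given what's placed, R1C1 must be 6 to fit the 14 across and 15 down.
R1C2 = 14 − 13 = 1 completes the 14 across.
R2C1 = 14 − 5 = 9 completes the 14 across.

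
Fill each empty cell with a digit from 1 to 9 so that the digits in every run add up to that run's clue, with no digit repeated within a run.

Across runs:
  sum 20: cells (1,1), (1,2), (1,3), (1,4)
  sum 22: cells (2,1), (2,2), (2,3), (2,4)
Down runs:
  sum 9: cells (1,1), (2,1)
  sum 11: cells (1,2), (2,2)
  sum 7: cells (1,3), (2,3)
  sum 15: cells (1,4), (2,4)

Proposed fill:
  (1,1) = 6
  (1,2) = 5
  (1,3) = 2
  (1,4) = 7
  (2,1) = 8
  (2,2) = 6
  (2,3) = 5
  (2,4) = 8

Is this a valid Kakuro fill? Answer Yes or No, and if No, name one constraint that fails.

No — the across run (2,1)–(2,4) sums to 27, not 22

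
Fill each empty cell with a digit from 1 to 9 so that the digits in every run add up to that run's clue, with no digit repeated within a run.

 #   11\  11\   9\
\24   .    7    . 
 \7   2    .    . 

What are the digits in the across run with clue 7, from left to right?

24 in 3 cells must be {7,8,9}; 7 in 3 cells must be {1,2,4}.
R1C1 = 11 − 2 = 9 completes the 11 down.
R1C3 = 24 − 16 = 8 completes the 24 across.
R2C2 = 11 − 7 = 4 completes the 11 down.
R2C3 = 7 − 6 = 1 completes the 7 across.

2 4 1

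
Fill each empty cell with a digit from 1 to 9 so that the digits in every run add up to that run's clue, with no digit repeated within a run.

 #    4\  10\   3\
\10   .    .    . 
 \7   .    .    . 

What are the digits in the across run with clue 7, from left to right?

7 in 3 cells must be {1,2,4}; 4 in 2 cells must be {1,3}; 3 in 2 cells must be {1,2}.
The 7 across and the 4 down share only 1, so R2C1 = 1.
Given what's placed, R2C3 must be 2 to fit the 7 across and 3 down.
R1C1 = 4 − 1 = 3 completes the 4 down.
R1C3 = 3 − 2 = 1 completes the 3 down.
R2C2 = 7 − 3 = 4 completes the 7 across.
R1C2 = 10 − 4 = 6 completes the 10 across.

1, 4, 2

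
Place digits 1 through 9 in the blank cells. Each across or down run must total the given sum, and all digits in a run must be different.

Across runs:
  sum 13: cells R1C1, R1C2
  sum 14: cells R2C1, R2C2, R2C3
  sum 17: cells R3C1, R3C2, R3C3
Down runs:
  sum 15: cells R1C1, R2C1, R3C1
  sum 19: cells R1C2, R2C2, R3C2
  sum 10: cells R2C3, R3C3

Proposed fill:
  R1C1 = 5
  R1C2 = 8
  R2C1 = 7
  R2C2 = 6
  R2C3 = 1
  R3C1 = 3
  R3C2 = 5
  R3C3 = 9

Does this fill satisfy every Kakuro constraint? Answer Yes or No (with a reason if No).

Across: 5+8=13; 7+6+1=14; 3+5+9=17. Down: 5+7+3=15; 8+6+5=19; 1+9=10. No digit repeats within any run.

Yes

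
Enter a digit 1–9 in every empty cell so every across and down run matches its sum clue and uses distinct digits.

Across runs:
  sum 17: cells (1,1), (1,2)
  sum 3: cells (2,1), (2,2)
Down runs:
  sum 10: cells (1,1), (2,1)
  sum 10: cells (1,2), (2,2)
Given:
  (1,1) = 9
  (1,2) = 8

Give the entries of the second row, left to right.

1 2

17 in 2 cells must be {8,9}; 3 in 2 cells must be {1,2}.
(2,1) = 10 − 9 = 1 completes the 10 down.
(2,2) = 3 − 1 = 2 completes the 3 across.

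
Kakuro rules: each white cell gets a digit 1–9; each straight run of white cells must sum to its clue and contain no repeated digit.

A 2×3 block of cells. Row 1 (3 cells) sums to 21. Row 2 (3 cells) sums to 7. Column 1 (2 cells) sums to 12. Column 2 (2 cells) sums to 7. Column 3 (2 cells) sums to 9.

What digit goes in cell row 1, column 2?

6

7 in 3 cells must be {1,2,4}.
The 7 across and the 12 down share only 4, so (2,1) = 4.
(1,1) = 12 − 4 = 8 completes the 12 down.
Nothing is forced directly, so branch on (1,2), whose candidates are 4 or 6. If (1,2) = 4: then (1,3) would have to be in {9} for the 21 across but in {1,2,3,4,5,6,7,8} for the 9 down — contradiction. So (1,2) = 6.
(1,3) = 21 − 14 = 7 completes the 21 across.
(2,2) = 7 − 6 = 1 completes the 7 down.
(2,3) = 7 − 5 = 2 completes the 7 across.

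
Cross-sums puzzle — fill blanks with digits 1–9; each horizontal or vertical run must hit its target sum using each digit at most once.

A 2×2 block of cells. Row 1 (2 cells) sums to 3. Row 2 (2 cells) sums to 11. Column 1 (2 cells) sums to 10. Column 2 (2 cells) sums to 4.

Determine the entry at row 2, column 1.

8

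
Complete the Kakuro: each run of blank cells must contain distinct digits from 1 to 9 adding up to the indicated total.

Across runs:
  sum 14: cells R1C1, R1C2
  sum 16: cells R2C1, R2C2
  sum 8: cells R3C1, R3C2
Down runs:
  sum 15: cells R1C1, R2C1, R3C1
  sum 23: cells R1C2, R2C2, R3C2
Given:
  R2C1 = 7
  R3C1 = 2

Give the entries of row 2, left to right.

16 in 2 cells must be {7,9}; 23 in 3 cells must be {6,8,9}.
R1C1 = 15 − 9 = 6 completes the 15 down.
R1C2 = 14 − 6 = 8 completes the 14 across.
R2C2 = 16 − 7 = 9 completes the 16 across.
R3C2 = 8 − 2 = 6 completes the 8 across.

7 9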